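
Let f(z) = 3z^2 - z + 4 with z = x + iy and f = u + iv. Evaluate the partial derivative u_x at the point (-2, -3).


Step 1: f(z) = 3(x+iy)^2 - (x+iy) + 4
Step 2: u = 3(x^2 - y^2) - x + 4
Step 3: u_x = 6x - 1
Step 4: At (-2, -3): u_x = -12 - 1 = -13

-13


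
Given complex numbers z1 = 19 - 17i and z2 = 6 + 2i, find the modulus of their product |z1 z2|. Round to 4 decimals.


Step 1: |z1| = sqrt(19^2 + (-17)^2) = sqrt(650)
Step 2: |z2| = sqrt(6^2 + 2^2) = sqrt(40)
Step 3: |z1*z2| = |z1|*|z2| = sqrt(650) * sqrt(40) = sqrt(650 * 40) = sqrt(26000)
Step 4: = 161.2452

161.2452


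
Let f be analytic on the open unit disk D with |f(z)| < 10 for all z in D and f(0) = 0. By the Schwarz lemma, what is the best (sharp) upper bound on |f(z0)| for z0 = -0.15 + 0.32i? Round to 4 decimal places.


Step 1: g = f/10 maps D -> D with g(0) = 0, so by the Schwarz lemma |g(z)| <= |z|, i.e. |f(z)| <= 10|z|; this is sharp (f(z) = 10z).
Step 2: |z0|^2 = (-0.15)^2 + 0.32^2 = 0.1249
Step 3: |z0| = sqrt(0.1249) = 0.353412
Step 4: Best bound = 10 * |z0| = 10 * 0.353412 = 3.5341

3.5341


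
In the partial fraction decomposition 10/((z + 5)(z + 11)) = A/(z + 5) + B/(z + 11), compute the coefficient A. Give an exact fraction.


Step 1: Multiply both sides by (z + 5) and set z = -5
Step 2: A = 10 / (-5 + 11)
Step 3: A = 10 / 6
Step 4: A = 5/3

5/3


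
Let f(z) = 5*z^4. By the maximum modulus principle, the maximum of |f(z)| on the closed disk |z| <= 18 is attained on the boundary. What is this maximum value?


Step 1: On |z| = 18, |f(z)| = 5 * |z|^4 = 5 * 18^4
Step 2: By maximum modulus principle, maximum is on boundary.
Step 3: Maximum = 5 * 104976 = 524880

524880


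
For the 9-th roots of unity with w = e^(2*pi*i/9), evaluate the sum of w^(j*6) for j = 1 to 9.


Step 1: The sum sum_{j=1}^{n} w^(k*j) equals n if n | k, else 0.
Step 2: Here n = 9, k = 6
Step 3: Does n divide k? 9 | 6 -> False
Step 4: Sum = 0

0


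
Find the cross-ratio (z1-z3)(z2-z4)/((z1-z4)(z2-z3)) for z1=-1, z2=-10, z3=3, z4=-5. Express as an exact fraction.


Step 1: (z1-z3)(z2-z4) = (-4) * (-5) = 20
Step 2: (z1-z4)(z2-z3) = 4 * (-13) = -52
Step 3: Cross-ratio = -20/52 = -5/13

-5/13


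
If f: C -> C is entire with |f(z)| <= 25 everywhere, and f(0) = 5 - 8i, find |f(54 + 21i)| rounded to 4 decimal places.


Step 1: By Liouville's theorem, a bounded entire function is constant.
Step 2: f(z) = f(0) = 5 - 8i for all z.
Step 3: |f(w)| = |5 - 8i| = sqrt(25 + 64)
Step 4: = 9.434

9.434


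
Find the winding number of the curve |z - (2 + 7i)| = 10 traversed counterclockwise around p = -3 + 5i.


Step 1: Center c = (2, 7), radius = 10
Step 2: |p - c|^2 = (-5)^2 + (-2)^2 = 29
Step 3: r^2 = 100
Step 4: |p-c| < r so winding number = 1

1


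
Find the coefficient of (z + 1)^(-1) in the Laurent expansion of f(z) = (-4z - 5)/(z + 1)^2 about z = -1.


Step 1: Write the numerator in powers of (z + 1): -4z - 5 = -4(z + 1) + (-4*(-1) - 5) = -4(z + 1) - 1
Step 2: Divide by (z + 1)^2: f(z) = -(z + 1)^(-2) - 4(z + 1)^(-1)
Step 3: This finite sum is the Laurent series of f about z = -1.
Step 4: Coefficient of (z + 1)^(-1) = coefficient of (z + 1) in the re-centred numerator = -4

-4


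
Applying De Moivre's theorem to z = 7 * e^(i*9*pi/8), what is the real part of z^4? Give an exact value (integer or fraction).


Step 1: By De Moivre's theorem, z^4 = 7^4 * e^(i*4*9*pi/8) = 2401 * (cos(9*pi/2) + i*sin(9*pi/2))
Step 2: |z|^4 = 7^4 = 2401
Step 3: Reduce the angle mod 2*pi: 9*pi/2 - 4*pi = pi/2
Step 4: cos(pi/2) = 0
Step 5: Re(z^4) = 2401 * 0 = 0

0


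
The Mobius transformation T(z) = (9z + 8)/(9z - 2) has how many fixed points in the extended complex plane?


Step 1: Fixed points satisfy T(z) = z
Step 2: 9z^2 - 11z - 8 = 0
Step 3: Discriminant = (-11)^2 - 4*9*(-8) = 409
Step 4: Number of fixed points = 2

2


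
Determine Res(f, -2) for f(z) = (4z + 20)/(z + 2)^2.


Step 1: Pole of order 2 at z = -2
Step 2: Res = lim d/dz [(z + 2)^2 * f(z)] as z -> -2
Step 3: (z + 2)^2 * f(z) = 4z + 20
Step 4: d/dz[4z + 20] = 4

4


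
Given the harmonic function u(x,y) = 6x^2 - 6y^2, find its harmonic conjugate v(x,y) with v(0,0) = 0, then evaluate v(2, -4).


Step 1: v_x = -u_y = 12y + 0
Step 2: v_y = u_x = 12x + 0
Step 3: v = 12xy + C
Step 4: v(0,0) = 0 => C = 0
Step 5: v(2, -4) = -96

-96


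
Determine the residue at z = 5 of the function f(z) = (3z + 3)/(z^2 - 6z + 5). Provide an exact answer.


Step 1: Q(z) = z^2 - 6z + 5 = (z - 5)(z - 1)
Step 2: Q'(z) = 2z - 6
Step 3: Q'(5) = 4, P(5) = 18
Step 4: Res = P(5)/Q'(5) = 18/4 = 9/2

9/2


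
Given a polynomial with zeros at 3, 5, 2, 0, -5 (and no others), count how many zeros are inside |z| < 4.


Step 1: Check each root:
  z = 3: |3| = 3 < 4
  z = 5: |5| = 5 >= 4
  z = 2: |2| = 2 < 4
  z = 0: |0| = 0 < 4
  z = -5: |-5| = 5 >= 4
Step 2: Count = 3

3


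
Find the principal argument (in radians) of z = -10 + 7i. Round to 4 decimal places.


Step 1: z = -10 + 7i
Step 2: arg(z) = atan2(7, -10)
Step 3: arg(z) = 2.5309

2.5309


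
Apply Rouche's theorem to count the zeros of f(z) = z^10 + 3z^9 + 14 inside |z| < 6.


Step 1: On |z| = 6 the three terms have sizes |z^10| = 6^10 = 60466176, |3z^9| = 3*6^9 = 30233088, |14| = 14
Step 2: The dominant term is g(z) = z^10; let h(z) = 3z^9 + 14 so f = g + h
Step 3: On |z| = 6: |g| = 60466176 and |h| <= 30233088 + 14 = 30233102
Step 4: Since 60466176 > 30233102, |h| < |g| on |z| = 6, so by Rouche f has the same number of zeros as g inside |z| < 6
Step 5: g(z) = z^10 has 10 zeros (all at the origin) inside |z| < 6. Answer = 10

10


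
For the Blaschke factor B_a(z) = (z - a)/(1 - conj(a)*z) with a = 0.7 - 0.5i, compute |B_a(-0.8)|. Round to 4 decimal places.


Step 1: Numerator z0 - a = -0.8 - (0.7 - 0.5i) = -1.5 + 0.5i
Step 2: Denominator 1 - conj(a)*z0 = 1 - (0.7 + 0.5i)*(-0.8) = 1.56 + 0.4i
Step 3: |z0 - a|^2 = (-1.5)^2 + 0.5^2 = 2.5; |1 - conj(a)*z0|^2 = 1.56^2 + 0.4^2 = 2.5936
Step 4: |B_a(-0.8)| = sqrt(2.5 / 2.5936) = sqrt(0.963911)
Step 5: = 0.9818

0.9818


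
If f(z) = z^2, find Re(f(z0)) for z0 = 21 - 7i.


Step 1: z0 = 21 - 7i
Step 2: z0^2 = 21^2 - (-7)^2 - 294i
Step 3: real part = 441 - 49 = 392

392


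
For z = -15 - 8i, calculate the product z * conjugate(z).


Step 1: conj(z) = -15 + 8i
Step 2: z * conj(z) = (-15)^2 + (-8)^2
Step 3: = 225 + 64 = 289

289


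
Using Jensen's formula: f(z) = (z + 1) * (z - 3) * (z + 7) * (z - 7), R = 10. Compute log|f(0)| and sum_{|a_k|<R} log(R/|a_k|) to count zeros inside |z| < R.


Jensen's formula: (1/2pi)*integral log|f(Re^it)|dt = log|f(0)| + sum_{|a_k|<R} log(R/|a_k|)
Step 1: f(0) = 1 * (-3) * 7 * (-7) = 147
Step 2: log|f(0)| = log|-1| + log|3| + log|-7| + log|7| = 4.9904
Step 3: Zeros inside |z| < 10: -1, 3, -7, 7
Step 4: Jensen sum = log(10/1) + log(10/3) + log(10/7) + log(10/7) = 4.2199
Step 5: n(R) = number of terms in the Jensen sum = count of zeros inside |z| < 10 = 4

4


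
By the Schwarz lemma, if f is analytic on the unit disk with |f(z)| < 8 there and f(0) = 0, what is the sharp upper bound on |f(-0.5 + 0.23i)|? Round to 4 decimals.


Step 1: g = f/8 maps D -> D with g(0) = 0, so by the Schwarz lemma |g(z)| <= |z|, i.e. |f(z)| <= 8|z|; this is sharp (f(z) = 8z).
Step 2: |z0|^2 = (-0.5)^2 + 0.23^2 = 0.3029
Step 3: |z0| = sqrt(0.3029) = 0.550364
Step 4: Best bound = 8 * |z0| = 8 * 0.550364 = 4.4029

4.4029


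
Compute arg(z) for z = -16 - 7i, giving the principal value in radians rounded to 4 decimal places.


Step 1: z = -16 - 7i
Step 2: arg(z) = atan2(-7, -16)
Step 3: arg(z) = -2.7292

-2.7292


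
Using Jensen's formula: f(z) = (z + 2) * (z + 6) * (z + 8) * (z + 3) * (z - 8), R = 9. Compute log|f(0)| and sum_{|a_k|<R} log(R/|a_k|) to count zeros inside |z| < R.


Jensen's formula: (1/2pi)*integral log|f(Re^it)|dt = log|f(0)| + sum_{|a_k|<R} log(R/|a_k|)
Step 1: f(0) = 2 * 6 * 8 * 3 * (-8) = -2304
Step 2: log|f(0)| = log|-2| + log|-6| + log|-8| + log|-3| + log|8| = 7.7424
Step 3: Zeros inside |z| < 9: -2, -6, -8, -3, 8
Step 4: Jensen sum = log(9/2) + log(9/6) + log(9/8) + log(9/3) + log(9/8) = 3.2437
Step 5: n(R) = number of terms in the Jensen sum = count of zeros inside |z| < 9 = 5

5


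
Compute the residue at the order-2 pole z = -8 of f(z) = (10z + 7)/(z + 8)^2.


Step 1: Pole of order 2 at z = -8
Step 2: Res = lim d/dz [(z + 8)^2 * f(z)] as z -> -8
Step 3: (z + 8)^2 * f(z) = 10z + 7
Step 4: d/dz[10z + 7] = 10

10


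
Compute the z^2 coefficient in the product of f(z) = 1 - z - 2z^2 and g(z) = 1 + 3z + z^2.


Step 1: z^2 term in f*g comes from: (1)*(z^2) + (-z)*(3z) + (-2z^2)*(1)
Step 2: = 1 - 3 - 2
Step 3: = -4

-4


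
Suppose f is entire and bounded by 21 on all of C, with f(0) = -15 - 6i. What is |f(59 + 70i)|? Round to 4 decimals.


Step 1: By Liouville's theorem, a bounded entire function is constant.
Step 2: f(z) = f(0) = -15 - 6i for all z.
Step 3: |f(w)| = |-15 - 6i| = sqrt(225 + 36)
Step 4: = 16.1555

16.1555


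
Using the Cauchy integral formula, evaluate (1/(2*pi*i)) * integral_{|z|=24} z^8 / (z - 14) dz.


Step 1: f(z) = z^8, a = 14 is inside |z| = 24
Step 2: By Cauchy integral formula: (1/(2pi*i)) * integral = f(a)
Step 3: f(14) = 14^8 = 1475789056

1475789056


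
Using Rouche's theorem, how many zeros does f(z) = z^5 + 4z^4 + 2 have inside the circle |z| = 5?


Step 1: On |z| = 5 the three terms have sizes |z^5| = 5^5 = 3125, |4z^4| = 4*5^4 = 2500, |2| = 2
Step 2: The dominant term is g(z) = z^5; let h(z) = 4z^4 + 2 so f = g + h
Step 3: On |z| = 5: |g| = 3125 and |h| <= 2500 + 2 = 2502
Step 4: Since 3125 > 2502, |h| < |g| on |z| = 5, so by Rouche f has the same number of zeros as g inside |z| < 5
Step 5: g(z) = z^5 has 5 zeros (all at the origin) inside |z| < 5. Answer = 5

5


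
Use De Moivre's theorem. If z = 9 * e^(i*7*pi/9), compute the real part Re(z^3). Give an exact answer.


Step 1: By De Moivre's theorem, z^3 = 9^3 * e^(i*3*7*pi/9) = 729 * (cos(7*pi/3) + i*sin(7*pi/3))
Step 2: |z|^3 = 9^3 = 729
Step 3: Reduce the angle mod 2*pi: 7*pi/3 - 2*pi = pi/3
Step 4: cos(pi/3) = 1/2
Step 5: Re(z^3) = 729 * 1/2 = 729/2

729/2


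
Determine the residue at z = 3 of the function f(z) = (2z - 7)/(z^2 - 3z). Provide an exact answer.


Step 1: Q(z) = z^2 - 3z = (z - 3)(z)
Step 2: Q'(z) = 2z - 3
Step 3: Q'(3) = 3, P(3) = -1
Step 4: Res = P(3)/Q'(3) = -1/3 = -1/3

-1/3


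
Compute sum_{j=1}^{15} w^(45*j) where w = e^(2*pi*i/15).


Step 1: The sum sum_{j=1}^{n} w^(k*j) equals n if n | k, else 0.
Step 2: Here n = 15, k = 45
Step 3: Does n divide k? 15 | 45 -> True
Step 4: Sum = 15

15


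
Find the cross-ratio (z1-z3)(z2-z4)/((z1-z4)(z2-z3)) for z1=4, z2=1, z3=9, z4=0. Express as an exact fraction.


Step 1: (z1-z3)(z2-z4) = (-5) * 1 = -5
Step 2: (z1-z4)(z2-z3) = 4 * (-8) = -32
Step 3: Cross-ratio = 5/32 = 5/32

5/32


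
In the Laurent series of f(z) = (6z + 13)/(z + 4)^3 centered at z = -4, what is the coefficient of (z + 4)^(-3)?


Step 1: Write the numerator in powers of (z + 4): 6z + 13 = 6(z + 4) + (6*(-4) + 13) = 6(z + 4) - 11
Step 2: Divide by (z + 4)^3: f(z) = -11(z + 4)^(-3) + 6(z + 4)^(-2)
Step 3: This finite sum is the Laurent series of f about z = -4.
Step 4: Coefficient of (z + 4)^(-3) = 6*(-4) + 13 = -11

-11


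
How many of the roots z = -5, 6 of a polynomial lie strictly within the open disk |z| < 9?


Step 1: Check each root:
  z = -5: |-5| = 5 < 9
  z = 6: |6| = 6 < 9
Step 2: Count = 2

2


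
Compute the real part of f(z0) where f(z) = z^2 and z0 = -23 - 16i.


Step 1: z0 = -23 - 16i
Step 2: z0^2 = (-23)^2 - (-16)^2 + 736i
Step 3: real part = 529 - 256 = 273

273


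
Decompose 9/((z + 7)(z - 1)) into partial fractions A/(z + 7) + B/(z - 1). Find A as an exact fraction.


Step 1: Multiply both sides by (z + 7) and set z = -7
Step 2: A = 9 / (-7 - 1)
Step 3: A = 9 / (-8)
Step 4: A = -9/8

-9/8


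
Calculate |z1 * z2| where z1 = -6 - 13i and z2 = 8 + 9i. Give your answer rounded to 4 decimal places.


Step 1: |z1| = sqrt((-6)^2 + (-13)^2) = sqrt(205)
Step 2: |z2| = sqrt(8^2 + 9^2) = sqrt(145)
Step 3: |z1*z2| = |z1|*|z2| = sqrt(205) * sqrt(145) = sqrt(205 * 145) = sqrt(29725)
Step 4: = 172.4094

172.4094


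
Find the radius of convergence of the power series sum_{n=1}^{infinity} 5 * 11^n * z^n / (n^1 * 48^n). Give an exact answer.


Step 1: General term a_n = 5 * 11^n / (n^1 * 48^n)
Step 2: By the root test, |a_n|^(1/n) = 5^(1/n) * 11 / (n^(1/n) * 48) -> 11/48 as n -> infinity (since 5^(1/n) -> 1 and n^(1/n) -> 1)
Step 3: R = 1/lim|a_n|^(1/n) = 48/11

48/11


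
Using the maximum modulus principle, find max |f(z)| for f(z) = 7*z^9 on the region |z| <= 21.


Step 1: On |z| = 21, |f(z)| = 7 * |z|^9 = 7 * 21^9
Step 2: By maximum modulus principle, maximum is on boundary.
Step 3: Maximum = 7 * 794280046581 = 5559960326067

5559960326067


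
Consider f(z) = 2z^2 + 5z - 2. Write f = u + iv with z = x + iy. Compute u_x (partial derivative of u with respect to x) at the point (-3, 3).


Step 1: f(z) = 2(x+iy)^2 + 5(x+iy) - 2
Step 2: u = 2(x^2 - y^2) + 5x - 2
Step 3: u_x = 4x + 5
Step 4: At (-3, 3): u_x = -12 + 5 = -7

-7


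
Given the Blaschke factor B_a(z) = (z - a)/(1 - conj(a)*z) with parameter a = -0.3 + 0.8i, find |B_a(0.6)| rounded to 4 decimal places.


Step 1: Numerator z0 - a = 0.6 - (-0.3 + 0.8i) = 0.9 - 0.8i
Step 2: Denominator 1 - conj(a)*z0 = 1 - (-0.3 - 0.8i)*0.6 = 1.18 + 0.48i
Step 3: |z0 - a|^2 = 0.9^2 + (-0.8)^2 = 1.45; |1 - conj(a)*z0|^2 = 1.18^2 + 0.48^2 = 1.6228
Step 4: |B_a(0.6)| = sqrt(1.45 / 1.6228) = sqrt(0.893517)
Step 5: = 0.9453

0.9453


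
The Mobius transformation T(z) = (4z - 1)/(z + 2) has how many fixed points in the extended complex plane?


Step 1: Fixed points satisfy T(z) = z
Step 2: z^2 - 2z + 1 = 0
Step 3: Discriminant = (-2)^2 - 4*1*1 = 0
Step 4: Number of fixed points = 1

1


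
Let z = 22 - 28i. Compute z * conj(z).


Step 1: conj(z) = 22 + 28i
Step 2: z * conj(z) = 22^2 + (-28)^2
Step 3: = 484 + 784 = 1268

1268


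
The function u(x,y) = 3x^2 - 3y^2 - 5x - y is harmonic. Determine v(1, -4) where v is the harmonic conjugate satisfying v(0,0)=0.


Step 1: v_x = -u_y = 6y + 1
Step 2: v_y = u_x = 6x - 5
Step 3: v = 6xy + x - 5y + C
Step 4: v(0,0) = 0 => C = 0
Step 5: v(1, -4) = -3

-3


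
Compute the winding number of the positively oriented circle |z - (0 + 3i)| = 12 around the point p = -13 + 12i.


Step 1: Center c = (0, 3), radius = 12
Step 2: |p - c|^2 = (-13)^2 + 9^2 = 250
Step 3: r^2 = 144
Step 4: |p-c| > r so winding number = 0

0


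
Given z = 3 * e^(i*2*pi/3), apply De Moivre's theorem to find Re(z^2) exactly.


Step 1: By De Moivre's theorem, z^2 = 3^2 * e^(i*2*2*pi/3) = 9 * (cos(4*pi/3) + i*sin(4*pi/3))
Step 2: |z|^2 = 3^2 = 9
Step 3: The angle 4*pi/3 already lies in [0, 2*pi)
Step 4: cos(4*pi/3) = -1/2
Step 5: Re(z^2) = 9 * (-1/2) = -9/2

-9/2


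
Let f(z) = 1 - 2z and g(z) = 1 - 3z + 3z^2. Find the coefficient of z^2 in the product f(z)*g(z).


Step 1: z^2 term in f*g comes from: (1)*(3z^2) + (-2z)*(-3z) + (0)*(1)
Step 2: = 3 + 6 + 0
Step 3: = 9

9


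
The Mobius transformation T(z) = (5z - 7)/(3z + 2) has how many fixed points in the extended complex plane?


Step 1: Fixed points satisfy T(z) = z
Step 2: 3z^2 - 3z + 7 = 0
Step 3: Discriminant = (-3)^2 - 4*3*7 = -75
Step 4: Number of fixed points = 2

2


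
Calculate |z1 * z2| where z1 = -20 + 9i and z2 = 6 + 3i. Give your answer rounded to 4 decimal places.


Step 1: |z1| = sqrt((-20)^2 + 9^2) = sqrt(481)
Step 2: |z2| = sqrt(6^2 + 3^2) = sqrt(45)
Step 3: |z1*z2| = |z1|*|z2| = sqrt(481) * sqrt(45) = sqrt(481 * 45) = sqrt(21645)
Step 4: = 147.1224

147.1224


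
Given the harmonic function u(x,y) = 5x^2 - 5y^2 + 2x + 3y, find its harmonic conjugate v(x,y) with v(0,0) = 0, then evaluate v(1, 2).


Step 1: v_x = -u_y = 10y - 3
Step 2: v_y = u_x = 10x + 2
Step 3: v = 10xy - 3x + 2y + C
Step 4: v(0,0) = 0 => C = 0
Step 5: v(1, 2) = 21

21


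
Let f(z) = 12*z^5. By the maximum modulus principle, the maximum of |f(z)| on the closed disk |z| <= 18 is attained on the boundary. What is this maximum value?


Step 1: On |z| = 18, |f(z)| = 12 * |z|^5 = 12 * 18^5
Step 2: By maximum modulus principle, maximum is on boundary.
Step 3: Maximum = 12 * 1889568 = 22674816

22674816


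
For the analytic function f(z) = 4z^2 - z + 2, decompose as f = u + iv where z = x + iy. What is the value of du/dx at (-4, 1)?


Step 1: f(z) = 4(x+iy)^2 - (x+iy) + 2
Step 2: u = 4(x^2 - y^2) - x + 2
Step 3: u_x = 8x - 1
Step 4: At (-4, 1): u_x = -32 - 1 = -33

-33


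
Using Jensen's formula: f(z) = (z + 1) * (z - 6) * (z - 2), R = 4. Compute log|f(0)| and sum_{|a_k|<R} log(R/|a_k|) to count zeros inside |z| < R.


Jensen's formula: (1/2pi)*integral log|f(Re^it)|dt = log|f(0)| + sum_{|a_k|<R} log(R/|a_k|)
Step 1: f(0) = 1 * (-6) * (-2) = 12
Step 2: log|f(0)| = log|-1| + log|6| + log|2| = 2.4849
Step 3: Zeros inside |z| < 4: -1, 2
Step 4: Jensen sum = log(4/1) + log(4/2) = 2.0794
Step 5: n(R) = number of terms in the Jensen sum = count of zeros inside |z| < 4 = 2

2


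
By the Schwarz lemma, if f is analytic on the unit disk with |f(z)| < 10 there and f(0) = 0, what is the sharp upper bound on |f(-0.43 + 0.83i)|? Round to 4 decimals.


Step 1: g = f/10 maps D -> D with g(0) = 0, so by the Schwarz lemma |g(z)| <= |z|, i.e. |f(z)| <= 10|z|; this is sharp (f(z) = 10z).
Step 2: |z0|^2 = (-0.43)^2 + 0.83^2 = 0.8738
Step 3: |z0| = sqrt(0.8738) = 0.934773
Step 4: Best bound = 10 * |z0| = 10 * 0.934773 = 9.3477

9.3477


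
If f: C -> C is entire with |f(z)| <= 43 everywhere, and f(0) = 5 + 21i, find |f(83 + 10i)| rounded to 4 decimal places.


Step 1: By Liouville's theorem, a bounded entire function is constant.
Step 2: f(z) = f(0) = 5 + 21i for all z.
Step 3: |f(w)| = |5 + 21i| = sqrt(25 + 441)
Step 4: = 21.587

21.587


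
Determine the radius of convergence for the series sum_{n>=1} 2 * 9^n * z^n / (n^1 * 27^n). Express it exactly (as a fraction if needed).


Step 1: General term a_n = 2 * 9^n / (n^1 * 27^n)
Step 2: By the root test, |a_n|^(1/n) = 2^(1/n) * 9 / (n^(1/n) * 27) -> 9/27 as n -> infinity (since 2^(1/n) -> 1 and n^(1/n) -> 1)
Step 3: R = 1/lim|a_n|^(1/n) = 27/9 = 3

3


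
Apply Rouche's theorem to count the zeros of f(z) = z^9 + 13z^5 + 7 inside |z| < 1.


Step 1: On |z| = 1 the three terms have sizes |z^9| = 1^9 = 1, |13z^5| = 13*1^5 = 13, |7| = 7
Step 2: The dominant term is g(z) = 13z^5; let h(z) = z^9 + 7 so f = g + h
Step 3: On |z| = 1: |g| = 13 and |h| <= 1 + 7 = 8
Step 4: Since 13 > 8, |h| < |g| on |z| = 1, so by Rouche f has the same number of zeros as g inside |z| < 1
Step 5: g(z) = 13z^5 has 5 zeros (at the origin, multiplicity 5) inside |z| < 1. Answer = 5

5


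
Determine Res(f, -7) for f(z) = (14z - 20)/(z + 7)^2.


Step 1: Pole of order 2 at z = -7
Step 2: Res = lim d/dz [(z + 7)^2 * f(z)] as z -> -7
Step 3: (z + 7)^2 * f(z) = 14z - 20
Step 4: d/dz[14z - 20] = 14

14


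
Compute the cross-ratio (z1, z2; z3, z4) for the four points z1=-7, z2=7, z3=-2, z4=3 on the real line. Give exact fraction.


Step 1: (z1-z3)(z2-z4) = (-5) * 4 = -20
Step 2: (z1-z4)(z2-z3) = (-10) * 9 = -90
Step 3: Cross-ratio = 20/90 = 2/9

2/9


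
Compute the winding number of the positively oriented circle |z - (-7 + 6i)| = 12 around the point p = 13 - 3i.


Step 1: Center c = (-7, 6), radius = 12
Step 2: |p - c|^2 = 20^2 + (-9)^2 = 481
Step 3: r^2 = 144
Step 4: |p-c| > r so winding number = 0

0


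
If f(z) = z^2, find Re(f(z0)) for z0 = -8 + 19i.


Step 1: z0 = -8 + 19i
Step 2: z0^2 = (-8)^2 - 19^2 - 304i
Step 3: real part = 64 - 361 = -297

-297


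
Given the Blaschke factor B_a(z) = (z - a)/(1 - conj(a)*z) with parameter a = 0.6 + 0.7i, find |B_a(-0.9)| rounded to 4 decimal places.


Step 1: Numerator z0 - a = -0.9 - (0.6 + 0.7i) = -1.5 - 0.7i
Step 2: Denominator 1 - conj(a)*z0 = 1 - (0.6 - 0.7i)*(-0.9) = 1.54 - 0.63i
Step 3: |z0 - a|^2 = (-1.5)^2 + (-0.7)^2 = 2.74; |1 - conj(a)*z0|^2 = 1.54^2 + (-0.63)^2 = 2.7685
Step 4: |B_a(-0.9)| = sqrt(2.74 / 2.7685) = sqrt(0.989706)
Step 5: = 0.9948

0.9948


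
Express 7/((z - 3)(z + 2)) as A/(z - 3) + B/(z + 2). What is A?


Step 1: Multiply both sides by (z - 3) and set z = 3
Step 2: A = 7 / (3 + 2)
Step 3: A = 7 / 5
Step 4: A = 7/5

7/5


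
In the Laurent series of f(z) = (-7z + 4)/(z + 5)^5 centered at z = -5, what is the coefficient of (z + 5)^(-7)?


Step 1: Write the numerator in powers of (z + 5): -7z + 4 = -7(z + 5) + (-7*(-5) + 4) = -7(z + 5) + 39
Step 2: Divide by (z + 5)^5: f(z) = 39(z + 5)^(-5) - 7(z + 5)^(-4)
Step 3: This finite sum is the Laurent series of f about z = -5.
Step 4: Only the powers -5 and -4 appear, so the coefficient of (z + 5)^(-7) = 0

0


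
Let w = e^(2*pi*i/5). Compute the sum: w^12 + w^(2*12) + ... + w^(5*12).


Step 1: The sum sum_{j=1}^{n} w^(k*j) equals n if n | k, else 0.
Step 2: Here n = 5, k = 12
Step 3: Does n divide k? 5 | 12 -> False
Step 4: Sum = 0

0


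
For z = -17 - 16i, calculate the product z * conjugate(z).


Step 1: conj(z) = -17 + 16i
Step 2: z * conj(z) = (-17)^2 + (-16)^2
Step 3: = 289 + 256 = 545

545


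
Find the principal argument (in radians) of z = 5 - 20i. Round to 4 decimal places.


Step 1: z = 5 - 20i
Step 2: arg(z) = atan2(-20, 5)
Step 3: arg(z) = -1.3258

-1.3258


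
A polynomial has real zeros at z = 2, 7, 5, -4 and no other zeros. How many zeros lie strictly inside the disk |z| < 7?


Step 1: Check each root:
  z = 2: |2| = 2 < 7
  z = 7: |7| = 7 >= 7
  z = 5: |5| = 5 < 7
  z = -4: |-4| = 4 < 7
Step 2: Count = 3

3


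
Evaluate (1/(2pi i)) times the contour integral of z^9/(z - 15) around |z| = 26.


Step 1: f(z) = z^9, a = 15 is inside |z| = 26
Step 2: By Cauchy integral formula: (1/(2pi*i)) * integral = f(a)
Step 3: f(15) = 15^9 = 38443359375

38443359375


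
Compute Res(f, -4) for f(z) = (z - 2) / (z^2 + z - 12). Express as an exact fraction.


Step 1: Q(z) = z^2 + z - 12 = (z + 4)(z - 3)
Step 2: Q'(z) = 2z + 1
Step 3: Q'(-4) = -7, P(-4) = -6
Step 4: Res = P(-4)/Q'(-4) = -6/(-7) = 6/7

6/7


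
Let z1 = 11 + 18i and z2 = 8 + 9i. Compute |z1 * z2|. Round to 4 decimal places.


Step 1: |z1| = sqrt(11^2 + 18^2) = sqrt(445)
Step 2: |z2| = sqrt(8^2 + 9^2) = sqrt(145)
Step 3: |z1*z2| = |z1|*|z2| = sqrt(445) * sqrt(145) = sqrt(445 * 145) = sqrt(64525)
Step 4: = 254.0177

254.0177


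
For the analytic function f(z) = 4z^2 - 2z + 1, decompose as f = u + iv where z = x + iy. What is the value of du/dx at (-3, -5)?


Step 1: f(z) = 4(x+iy)^2 - 2(x+iy) + 1
Step 2: u = 4(x^2 - y^2) - 2x + 1
Step 3: u_x = 8x - 2
Step 4: At (-3, -5): u_x = -24 - 2 = -26

-26


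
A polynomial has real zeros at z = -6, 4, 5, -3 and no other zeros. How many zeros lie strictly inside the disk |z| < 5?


Step 1: Check each root:
  z = -6: |-6| = 6 >= 5
  z = 4: |4| = 4 < 5
  z = 5: |5| = 5 >= 5
  z = -3: |-3| = 3 < 5
Step 2: Count = 2

2


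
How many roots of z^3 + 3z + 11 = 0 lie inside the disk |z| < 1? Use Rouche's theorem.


Step 1: On |z| = 1 the three terms have sizes |z^3| = 1^3 = 1, |3z| = 3*1 = 3, |11| = 11
Step 2: The dominant term is g(z) = 11; let h(z) = z^3 + 3z so f = g + h
Step 3: On |z| = 1: |g| = 11 and |h| <= 1 + 3 = 4
Step 4: Since 11 > 4, |h| < |g| on |z| = 1, so by Rouche f has the same number of zeros as g inside |z| < 1
Step 5: g(z) = 11 is a nonzero constant with no zeros inside |z| < 1. Answer = 0

0


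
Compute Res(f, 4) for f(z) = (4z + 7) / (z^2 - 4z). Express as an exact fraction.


Step 1: Q(z) = z^2 - 4z = (z - 4)(z)
Step 2: Q'(z) = 2z - 4
Step 3: Q'(4) = 4, P(4) = 23
Step 4: Res = P(4)/Q'(4) = 23/4 = 23/4

23/4


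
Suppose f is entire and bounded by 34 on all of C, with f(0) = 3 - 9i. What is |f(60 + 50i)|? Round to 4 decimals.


Step 1: By Liouville's theorem, a bounded entire function is constant.
Step 2: f(z) = f(0) = 3 - 9i for all z.
Step 3: |f(w)| = |3 - 9i| = sqrt(9 + 81)
Step 4: = 9.4868

9.4868


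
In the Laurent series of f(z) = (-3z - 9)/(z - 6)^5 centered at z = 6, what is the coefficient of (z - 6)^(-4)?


Step 1: Write the numerator in powers of (z - 6): -3z - 9 = -3(z - 6) + (-3*6 - 9) = -3(z - 6) - 27
Step 2: Divide by (z - 6)^5: f(z) = -27(z - 6)^(-5) - 3(z - 6)^(-4)
Step 3: This finite sum is the Laurent series of f about z = 6.
Step 4: Coefficient of (z - 6)^(-4) = coefficient of (z - 6) in the re-centred numerator = -3

-3


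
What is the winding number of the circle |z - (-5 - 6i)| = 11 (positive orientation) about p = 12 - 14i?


Step 1: Center c = (-5, -6), radius = 11
Step 2: |p - c|^2 = 17^2 + (-8)^2 = 353
Step 3: r^2 = 121
Step 4: |p-c| > r so winding number = 0

0


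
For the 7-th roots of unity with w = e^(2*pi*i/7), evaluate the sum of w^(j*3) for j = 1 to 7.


Step 1: The sum sum_{j=1}^{n} w^(k*j) equals n if n | k, else 0.
Step 2: Here n = 7, k = 3
Step 3: Does n divide k? 7 | 3 -> False
Step 4: Sum = 0

0


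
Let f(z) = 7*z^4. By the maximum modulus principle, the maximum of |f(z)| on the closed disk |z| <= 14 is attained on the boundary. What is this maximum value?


Step 1: On |z| = 14, |f(z)| = 7 * |z|^4 = 7 * 14^4
Step 2: By maximum modulus principle, maximum is on boundary.
Step 3: Maximum = 7 * 38416 = 268912

268912


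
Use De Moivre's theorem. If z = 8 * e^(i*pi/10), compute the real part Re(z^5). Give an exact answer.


Step 1: By De Moivre's theorem, z^5 = 8^5 * e^(i*5*pi/10) = 32768 * (cos(pi/2) + i*sin(pi/2))
Step 2: |z|^5 = 8^5 = 32768
Step 3: The angle pi/2 already lies in [0, 2*pi)
Step 4: cos(pi/2) = 0
Step 5: Re(z^5) = 32768 * 0 = 0

0


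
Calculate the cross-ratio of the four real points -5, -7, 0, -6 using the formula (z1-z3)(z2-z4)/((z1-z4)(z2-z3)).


Step 1: (z1-z3)(z2-z4) = (-5) * (-1) = 5
Step 2: (z1-z4)(z2-z3) = 1 * (-7) = -7
Step 3: Cross-ratio = -5/7 = -5/7

-5/7


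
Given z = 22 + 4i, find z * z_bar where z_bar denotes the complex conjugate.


Step 1: conj(z) = 22 - 4i
Step 2: z * conj(z) = 22^2 + 4^2
Step 3: = 484 + 16 = 500

500


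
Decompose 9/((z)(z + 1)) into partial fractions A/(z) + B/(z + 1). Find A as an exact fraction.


Step 1: Multiply both sides by (z) and set z = 0
Step 2: A = 9 / (0 + 1)
Step 3: A = 9 / 1
Step 4: A = 9

9


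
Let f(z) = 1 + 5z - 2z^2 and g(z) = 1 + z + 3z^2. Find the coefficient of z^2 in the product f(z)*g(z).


Step 1: z^2 term in f*g comes from: (1)*(3z^2) + (5z)*(z) + (-2z^2)*(1)
Step 2: = 3 + 5 - 2
Step 3: = 6

6


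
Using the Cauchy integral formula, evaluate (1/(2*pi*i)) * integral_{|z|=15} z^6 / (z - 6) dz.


Step 1: f(z) = z^6, a = 6 is inside |z| = 15
Step 2: By Cauchy integral formula: (1/(2pi*i)) * integral = f(a)
Step 3: f(6) = 6^6 = 46656

46656


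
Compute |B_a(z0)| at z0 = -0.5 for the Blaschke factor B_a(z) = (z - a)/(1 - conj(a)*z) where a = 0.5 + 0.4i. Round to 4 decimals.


Step 1: Numerator z0 - a = -0.5 - (0.5 + 0.4i) = -1 - 0.4i
Step 2: Denominator 1 - conj(a)*z0 = 1 - (0.5 - 0.4i)*(-0.5) = 1.25 - 0.2i
Step 3: |z0 - a|^2 = (-1)^2 + (-0.4)^2 = 1.16; |1 - conj(a)*z0|^2 = 1.25^2 + (-0.2)^2 = 1.6025
Step 4: |B_a(-0.5)| = sqrt(1.16 / 1.6025) = sqrt(0.723869)
Step 5: = 0.8508

0.8508


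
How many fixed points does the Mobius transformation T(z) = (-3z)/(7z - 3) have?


Step 1: Fixed points satisfy T(z) = z
Step 2: 7z^2 = 0
Step 3: Discriminant = 0^2 - 4*7*0 = 0
Step 4: Number of fixed points = 1

1


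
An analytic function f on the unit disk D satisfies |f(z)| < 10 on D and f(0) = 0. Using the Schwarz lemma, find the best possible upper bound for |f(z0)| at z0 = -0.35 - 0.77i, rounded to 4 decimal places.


Step 1: g = f/10 maps D -> D with g(0) = 0, so by the Schwarz lemma |g(z)| <= |z|, i.e. |f(z)| <= 10|z|; this is sharp (f(z) = 10z).
Step 2: |z0|^2 = (-0.35)^2 + (-0.77)^2 = 0.7154
Step 3: |z0| = sqrt(0.7154) = 0.845813
Step 4: Best bound = 10 * |z0| = 10 * 0.845813 = 8.4581

8.4581


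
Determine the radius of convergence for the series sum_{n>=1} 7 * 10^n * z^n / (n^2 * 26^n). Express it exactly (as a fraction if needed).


Step 1: General term a_n = 7 * 10^n / (n^2 * 26^n)
Step 2: By the root test, |a_n|^(1/n) = 7^(1/n) * 10 / (n^(2/n) * 26) -> 10/26 as n -> infinity (since 7^(1/n) -> 1 and n^(2/n) -> 1)
Step 3: R = 1/lim|a_n|^(1/n) = 26/10 = 13/5

13/5


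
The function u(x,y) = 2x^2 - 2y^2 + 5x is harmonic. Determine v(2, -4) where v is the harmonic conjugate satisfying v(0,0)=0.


Step 1: v_x = -u_y = 4y + 0
Step 2: v_y = u_x = 4x + 5
Step 3: v = 4xy + 5y + C
Step 4: v(0,0) = 0 => C = 0
Step 5: v(2, -4) = -52

-52


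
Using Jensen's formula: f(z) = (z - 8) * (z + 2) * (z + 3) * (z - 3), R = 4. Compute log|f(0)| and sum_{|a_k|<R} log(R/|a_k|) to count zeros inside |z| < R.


Jensen's formula: (1/2pi)*integral log|f(Re^it)|dt = log|f(0)| + sum_{|a_k|<R} log(R/|a_k|)
Step 1: f(0) = (-8) * 2 * 3 * (-3) = 144
Step 2: log|f(0)| = log|8| + log|-2| + log|-3| + log|3| = 4.9698
Step 3: Zeros inside |z| < 4: -2, -3, 3
Step 4: Jensen sum = log(4/2) + log(4/3) + log(4/3) = 1.2685
Step 5: n(R) = number of terms in the Jensen sum = count of zeros inside |z| < 4 = 3

3


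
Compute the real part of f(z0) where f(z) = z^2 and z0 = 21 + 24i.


Step 1: z0 = 21 + 24i
Step 2: z0^2 = 21^2 - 24^2 + 1008i
Step 3: real part = 441 - 576 = -135

-135


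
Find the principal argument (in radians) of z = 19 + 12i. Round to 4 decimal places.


Step 1: z = 19 + 12i
Step 2: arg(z) = atan2(12, 19)
Step 3: arg(z) = 0.5633

0.5633


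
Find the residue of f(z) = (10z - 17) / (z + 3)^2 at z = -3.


Step 1: Pole of order 2 at z = -3
Step 2: Res = lim d/dz [(z + 3)^2 * f(z)] as z -> -3
Step 3: (z + 3)^2 * f(z) = 10z - 17
Step 4: d/dz[10z - 17] = 10

10


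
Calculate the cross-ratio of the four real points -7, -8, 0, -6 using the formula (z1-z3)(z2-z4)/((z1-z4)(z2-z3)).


Step 1: (z1-z3)(z2-z4) = (-7) * (-2) = 14
Step 2: (z1-z4)(z2-z3) = (-1) * (-8) = 8
Step 3: Cross-ratio = 14/8 = 7/4

7/4


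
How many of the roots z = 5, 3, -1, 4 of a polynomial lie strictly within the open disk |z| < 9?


Step 1: Check each root:
  z = 5: |5| = 5 < 9
  z = 3: |3| = 3 < 9
  z = -1: |-1| = 1 < 9
  z = 4: |4| = 4 < 9
Step 2: Count = 4

4


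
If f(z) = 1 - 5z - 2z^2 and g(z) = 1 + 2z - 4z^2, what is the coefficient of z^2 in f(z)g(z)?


Step 1: z^2 term in f*g comes from: (1)*(-4z^2) + (-5z)*(2z) + (-2z^2)*(1)
Step 2: = -4 - 10 - 2
Step 3: = -16

-16


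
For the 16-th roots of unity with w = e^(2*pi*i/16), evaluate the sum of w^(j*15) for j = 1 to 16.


Step 1: The sum sum_{j=1}^{n} w^(k*j) equals n if n | k, else 0.
Step 2: Here n = 16, k = 15
Step 3: Does n divide k? 16 | 15 -> False
Step 4: Sum = 0

0


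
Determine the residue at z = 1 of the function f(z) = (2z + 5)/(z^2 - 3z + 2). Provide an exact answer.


Step 1: Q(z) = z^2 - 3z + 2 = (z - 1)(z - 2)
Step 2: Q'(z) = 2z - 3
Step 3: Q'(1) = -1, P(1) = 7
Step 4: Res = P(1)/Q'(1) = 7/(-1) = -7

-7


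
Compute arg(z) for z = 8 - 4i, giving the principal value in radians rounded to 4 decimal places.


Step 1: z = 8 - 4i
Step 2: arg(z) = atan2(-4, 8)
Step 3: arg(z) = -0.4636

-0.4636


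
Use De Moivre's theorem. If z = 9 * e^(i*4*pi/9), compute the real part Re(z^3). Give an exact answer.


Step 1: By De Moivre's theorem, z^3 = 9^3 * e^(i*3*4*pi/9) = 729 * (cos(4*pi/3) + i*sin(4*pi/3))
Step 2: |z|^3 = 9^3 = 729
Step 3: The angle 4*pi/3 already lies in [0, 2*pi)
Step 4: cos(4*pi/3) = -1/2
Step 5: Re(z^3) = 729 * (-1/2) = -729/2

-729/2


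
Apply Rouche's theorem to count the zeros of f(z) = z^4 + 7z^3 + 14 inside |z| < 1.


Step 1: On |z| = 1 the three terms have sizes |z^4| = 1^4 = 1, |7z^3| = 7*1^3 = 7, |14| = 14
Step 2: The dominant term is g(z) = 14; let h(z) = z^4 + 7z^3 so f = g + h
Step 3: On |z| = 1: |g| = 14 and |h| <= 1 + 7 = 8
Step 4: Since 14 > 8, |h| < |g| on |z| = 1, so by Rouche f has the same number of zeros as g inside |z| < 1
Step 5: g(z) = 14 is a nonzero constant with no zeros inside |z| < 1. Answer = 0

0


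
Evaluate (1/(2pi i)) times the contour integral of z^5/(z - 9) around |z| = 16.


Step 1: f(z) = z^5, a = 9 is inside |z| = 16
Step 2: By Cauchy integral formula: (1/(2pi*i)) * integral = f(a)
Step 3: f(9) = 9^5 = 59049

59049


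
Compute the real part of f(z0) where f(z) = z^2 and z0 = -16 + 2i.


Step 1: z0 = -16 + 2i
Step 2: z0^2 = (-16)^2 - 2^2 - 64i
Step 3: real part = 256 - 4 = 252

252


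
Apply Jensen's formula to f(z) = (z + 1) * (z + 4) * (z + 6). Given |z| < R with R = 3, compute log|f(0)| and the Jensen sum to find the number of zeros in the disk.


Jensen's formula: (1/2pi)*integral log|f(Re^it)|dt = log|f(0)| + sum_{|a_k|<R} log(R/|a_k|)
Step 1: f(0) = 1 * 4 * 6 = 24
Step 2: log|f(0)| = log|-1| + log|-4| + log|-6| = 3.1781
Step 3: Zeros inside |z| < 3: -1
Step 4: Jensen sum = log(3/1) = 1.0986
Step 5: n(R) = number of terms in the Jensen sum = count of zeros inside |z| < 3 = 1

1


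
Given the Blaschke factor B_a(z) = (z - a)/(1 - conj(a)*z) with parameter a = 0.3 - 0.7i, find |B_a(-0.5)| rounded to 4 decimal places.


Step 1: Numerator z0 - a = -0.5 - (0.3 - 0.7i) = -0.8 + 0.7i
Step 2: Denominator 1 - conj(a)*z0 = 1 - (0.3 + 0.7i)*(-0.5) = 1.15 + 0.35i
Step 3: |z0 - a|^2 = (-0.8)^2 + 0.7^2 = 1.13; |1 - conj(a)*z0|^2 = 1.15^2 + 0.35^2 = 1.445
Step 4: |B_a(-0.5)| = sqrt(1.13 / 1.445) = sqrt(0.782007)
Step 5: = 0.8843

0.8843


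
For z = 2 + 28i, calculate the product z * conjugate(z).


Step 1: conj(z) = 2 - 28i
Step 2: z * conj(z) = 2^2 + 28^2
Step 3: = 4 + 784 = 788

788


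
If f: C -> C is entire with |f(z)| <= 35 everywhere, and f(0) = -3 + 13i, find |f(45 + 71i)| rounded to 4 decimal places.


Step 1: By Liouville's theorem, a bounded entire function is constant.
Step 2: f(z) = f(0) = -3 + 13i for all z.
Step 3: |f(w)| = |-3 + 13i| = sqrt(9 + 169)
Step 4: = 13.3417

13.3417


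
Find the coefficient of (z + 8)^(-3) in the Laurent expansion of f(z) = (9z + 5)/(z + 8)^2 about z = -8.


Step 1: Write the numerator in powers of (z + 8): 9z + 5 = 9(z + 8) + (9*(-8) + 5) = 9(z + 8) - 67
Step 2: Divide by (z + 8)^2: f(z) = -67(z + 8)^(-2) + 9(z + 8)^(-1)
Step 3: This finite sum is the Laurent series of f about z = -8.
Step 4: Only the powers -2 and -1 appear, so the coefficient of (z + 8)^(-3) = 0

0


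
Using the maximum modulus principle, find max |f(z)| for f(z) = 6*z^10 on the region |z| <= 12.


Step 1: On |z| = 12, |f(z)| = 6 * |z|^10 = 6 * 12^10
Step 2: By maximum modulus principle, maximum is on boundary.
Step 3: Maximum = 6 * 61917364224 = 371504185344

371504185344


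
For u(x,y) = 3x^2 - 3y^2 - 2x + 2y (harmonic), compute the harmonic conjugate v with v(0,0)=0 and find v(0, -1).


Step 1: v_x = -u_y = 6y - 2
Step 2: v_y = u_x = 6x - 2
Step 3: v = 6xy - 2x - 2y + C
Step 4: v(0,0) = 0 => C = 0
Step 5: v(0, -1) = 2

2


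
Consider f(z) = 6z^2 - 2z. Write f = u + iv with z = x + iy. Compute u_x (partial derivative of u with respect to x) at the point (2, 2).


Step 1: f(z) = 6(x+iy)^2 - 2(x+iy) + 0
Step 2: u = 6(x^2 - y^2) - 2x + 0
Step 3: u_x = 12x - 2
Step 4: At (2, 2): u_x = 24 - 2 = 22

22


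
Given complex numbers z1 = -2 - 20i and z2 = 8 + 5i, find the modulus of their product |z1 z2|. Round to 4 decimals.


Step 1: |z1| = sqrt((-2)^2 + (-20)^2) = sqrt(404)
Step 2: |z2| = sqrt(8^2 + 5^2) = sqrt(89)
Step 3: |z1*z2| = |z1|*|z2| = sqrt(404) * sqrt(89) = sqrt(404 * 89) = sqrt(35956)
Step 4: = 189.6207

189.6207


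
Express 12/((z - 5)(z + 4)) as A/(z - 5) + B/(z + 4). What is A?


Step 1: Multiply both sides by (z - 5) and set z = 5
Step 2: A = 12 / (5 + 4)
Step 3: A = 12 / 9
Step 4: A = 4/3

4/3


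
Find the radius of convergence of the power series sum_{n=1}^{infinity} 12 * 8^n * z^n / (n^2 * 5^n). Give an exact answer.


Step 1: General term a_n = 12 * 8^n / (n^2 * 5^n)
Step 2: By the root test, |a_n|^(1/n) = 12^(1/n) * 8 / (n^(2/n) * 5) -> 8/5 as n -> infinity (since 12^(1/n) -> 1 and n^(2/n) -> 1)
Step 3: R = 1/lim|a_n|^(1/n) = 5/8

5/8


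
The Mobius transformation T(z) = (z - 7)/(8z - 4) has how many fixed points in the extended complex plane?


Step 1: Fixed points satisfy T(z) = z
Step 2: 8z^2 - 5z + 7 = 0
Step 3: Discriminant = (-5)^2 - 4*8*7 = -199
Step 4: Number of fixed points = 2

2


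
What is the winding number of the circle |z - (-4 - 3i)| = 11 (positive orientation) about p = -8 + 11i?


Step 1: Center c = (-4, -3), radius = 11
Step 2: |p - c|^2 = (-4)^2 + 14^2 = 212
Step 3: r^2 = 121
Step 4: |p-c| > r so winding number = 0

0


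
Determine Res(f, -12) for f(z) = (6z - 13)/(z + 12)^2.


Step 1: Pole of order 2 at z = -12
Step 2: Res = lim d/dz [(z + 12)^2 * f(z)] as z -> -12
Step 3: (z + 12)^2 * f(z) = 6z - 13
Step 4: d/dz[6z - 13] = 6

6


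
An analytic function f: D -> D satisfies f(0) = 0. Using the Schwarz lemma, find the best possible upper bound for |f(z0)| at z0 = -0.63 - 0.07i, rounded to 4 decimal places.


Step 1: Schwarz lemma: if f: D -> D is analytic with f(0) = 0, then |f(z)| <= |z| for all z in D, and this is sharp (f(z) = z).
Step 2: |z0|^2 = (-0.63)^2 + (-0.07)^2 = 0.4018
Step 3: |z0| = sqrt(0.4018) = 0.633877
Step 4: Best bound = |z0| = 0.6339

0.6339


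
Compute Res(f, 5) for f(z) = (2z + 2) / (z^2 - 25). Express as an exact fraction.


Step 1: Q(z) = z^2 - 25 = (z - 5)(z + 5)
Step 2: Q'(z) = 2z
Step 3: Q'(5) = 10, P(5) = 12
Step 4: Res = P(5)/Q'(5) = 12/10 = 6/5

6/5


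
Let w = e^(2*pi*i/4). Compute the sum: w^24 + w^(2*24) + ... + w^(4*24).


Step 1: The sum sum_{j=1}^{n} w^(k*j) equals n if n | k, else 0.
Step 2: Here n = 4, k = 24
Step 3: Does n divide k? 4 | 24 -> True
Step 4: Sum = 4

4


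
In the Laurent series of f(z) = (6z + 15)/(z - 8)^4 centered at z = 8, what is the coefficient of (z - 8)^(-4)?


Step 1: Write the numerator in powers of (z - 8): 6z + 15 = 6(z - 8) + (6*8 + 15) = 6(z - 8) + 63
Step 2: Divide by (z - 8)^4: f(z) = 63(z - 8)^(-4) + 6(z - 8)^(-3)
Step 3: This finite sum is the Laurent series of f about z = 8.
Step 4: Coefficient of (z - 8)^(-4) = 6*8 + 15 = 63

63


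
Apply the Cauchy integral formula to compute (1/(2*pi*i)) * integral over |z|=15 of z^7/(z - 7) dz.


Step 1: f(z) = z^7, a = 7 is inside |z| = 15
Step 2: By Cauchy integral formula: (1/(2pi*i)) * integral = f(a)
Step 3: f(7) = 7^7 = 823543

823543


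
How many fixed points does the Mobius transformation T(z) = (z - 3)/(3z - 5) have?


Step 1: Fixed points satisfy T(z) = z
Step 2: 3z^2 - 6z + 3 = 0
Step 3: Discriminant = (-6)^2 - 4*3*3 = 0
Step 4: Number of fixed points = 1

1


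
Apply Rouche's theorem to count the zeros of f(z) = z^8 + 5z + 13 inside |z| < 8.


Step 1: On |z| = 8 the three terms have sizes |z^8| = 8^8 = 16777216, |5z| = 5*8 = 40, |13| = 13
Step 2: The dominant term is g(z) = z^8; let h(z) = 5z + 13 so f = g + h
Step 3: On |z| = 8: |g| = 16777216 and |h| <= 40 + 13 = 53
Step 4: Since 16777216 > 53, |h| < |g| on |z| = 8, so by Rouche f has the same number of zeros as g inside |z| < 8
Step 5: g(z) = z^8 has 8 zeros (all at the origin) inside |z| < 8. Answer = 8

8


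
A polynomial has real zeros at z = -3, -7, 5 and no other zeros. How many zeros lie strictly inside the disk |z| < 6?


Step 1: Check each root:
  z = -3: |-3| = 3 < 6
  z = -7: |-7| = 7 >= 6
  z = 5: |5| = 5 < 6
Step 2: Count = 2

2


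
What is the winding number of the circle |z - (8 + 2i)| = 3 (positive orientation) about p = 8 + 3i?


Step 1: Center c = (8, 2), radius = 3
Step 2: |p - c|^2 = 0^2 + 1^2 = 1
Step 3: r^2 = 9
Step 4: |p-c| < r so winding number = 1

1


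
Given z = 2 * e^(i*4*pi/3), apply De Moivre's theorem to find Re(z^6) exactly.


Step 1: By De Moivre's theorem, z^6 = 2^6 * e^(i*6*4*pi/3) = 64 * (cos(8*pi) + i*sin(8*pi))
Step 2: |z|^6 = 2^6 = 64
Step 3: Reduce the angle mod 2*pi: 8*pi - 8*pi = 0
Step 4: cos(0) = 1
Step 5: Re(z^6) = 64 * 1 = 64

64
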